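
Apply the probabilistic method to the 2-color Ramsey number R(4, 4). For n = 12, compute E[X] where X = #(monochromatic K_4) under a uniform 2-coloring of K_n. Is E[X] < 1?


E[X] = C(12, 4) · 2^{1 − 6} = 495 · 2^{−5} = 495/32.
As a reduced fraction: E[X] = 495/32 ≈ 15.4687500.
Is E[X] < 1? NO.
Since E[X] ≥ 1, the first-moment bound is inconclusive at n = 12; it does NOT by itself certify R(4, 4) > 12.

E[X] = 495/32 ≈ 15.4687500; E[X] ≥ 1; first-moment method inconclusive here.


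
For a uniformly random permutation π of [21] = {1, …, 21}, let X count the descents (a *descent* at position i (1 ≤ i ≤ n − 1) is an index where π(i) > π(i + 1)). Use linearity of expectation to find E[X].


Write X = Σ X_I over i = 1, …, 20, with X_I the indicator of one descent.
There are 20 indicators.
For each fixed i, the pair (π(i), π(i+1)) is a uniformly random ordered pair of distinct values from {1, …, 21}; by symmetry P[π(i) > π(i+1)] = 1/2.
By linearity: E[X] = 20 · (1/2) = (21 − 1) · (1/2) = 10 ≈ 10.000.

E[X] = 10 = 10.000.


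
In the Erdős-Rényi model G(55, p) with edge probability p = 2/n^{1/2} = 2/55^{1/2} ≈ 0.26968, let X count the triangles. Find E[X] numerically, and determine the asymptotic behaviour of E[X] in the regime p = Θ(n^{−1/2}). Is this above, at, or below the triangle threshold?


Number of potential triangles: C(55, 3) = 26235.
Each occurs with probability p³ ≈ (0.26968)³ ≈ 1.96130869e-02.
By linearity: E[X] = C(55, 3)·p³ ≈ 26235 · 1.96130869e-02 ≈ 514.549335.
Since α = 1/2 < 1, p = c/n^{1/2} ≫ 1/n is above the triangle threshold p ~ 1/n. Asymptotically E[X] ~ (c³/6)·n^{3(1−α)} = (2³/6)·n^{1.5} → ∞; triangles are abundant w.h.p.

E[X] ≈ 514.549335; in regime p = Θ(1/n^{1/2}) E[X] diverges (above the triangle threshold p ~ 1/n).


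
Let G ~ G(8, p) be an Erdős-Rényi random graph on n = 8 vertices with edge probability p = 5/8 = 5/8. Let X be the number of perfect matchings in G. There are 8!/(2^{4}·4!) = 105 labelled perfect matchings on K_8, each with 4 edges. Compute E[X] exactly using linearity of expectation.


K_8 has 8!/(2^{4}·4!) = 105 labelled perfect matchings.
For each such perfect matching H, let X_H = 1 if all 4 edges of H are present in G. Then P[X_H = 1] = p^{4} = (5/8)^{4} = 625/4096.
By linearity of expectation: E[X] = Σ_H E[X_H] = 105 · p^{4} = 105 · 625/4096 = 65625/4096.
Numerically: E[X] ≈ 16.02.

E[X] = 105 · (5/8)^{4} = 65625/4096 ≈ 16.02.


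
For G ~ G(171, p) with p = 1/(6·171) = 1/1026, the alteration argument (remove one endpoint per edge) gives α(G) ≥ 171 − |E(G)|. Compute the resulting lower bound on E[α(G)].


E[|E(G)|] = C(171, 2)·p = 14535 · (1/1026) = 85/6.
E[α(G)] ≥ n − E[|E(G)|] = 171 − 85/6 = 941/6.
Numerically: ≈ 156.833.
(This is only a lower bound; the true E[α(G)] may be larger.)

E[α(G)] ≥ 941/6 ≈ 156.833.


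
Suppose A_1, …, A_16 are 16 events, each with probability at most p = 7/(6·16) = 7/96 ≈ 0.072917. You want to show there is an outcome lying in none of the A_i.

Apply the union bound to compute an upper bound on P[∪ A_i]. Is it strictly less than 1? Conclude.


Union bound: P[∪_{i=1}^{16} A_i] ≤ Σ_i P[A_i] ≤ 16·p = 16·(7/96) = 7/6.
Numerically: 7/6 ≈ 1.166667.
Is 7/6 < 1? NO.
Since the bound 7/6 is ≥ 1, the union bound is uninformative here; it does NOT by itself certify existence.

16·p = 7/6 ≈ 1.166667; existence NOT certified by the union bound.


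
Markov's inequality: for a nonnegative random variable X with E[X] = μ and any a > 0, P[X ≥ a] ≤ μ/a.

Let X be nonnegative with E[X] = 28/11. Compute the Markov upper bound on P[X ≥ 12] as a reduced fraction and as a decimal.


μ = E[X] = 28/11, a = 12.
Markov: P[X ≥ 12] ≤ μ/a = (28/11)/12 = 7/33.
Numerically: ≈ 0.21212.
(Since a = 12 > μ = 2.54545, the bound 7/33 is < 1 and informative.)

P[X ≥ 12] ≤ 7/33 ≈ 0.21212.


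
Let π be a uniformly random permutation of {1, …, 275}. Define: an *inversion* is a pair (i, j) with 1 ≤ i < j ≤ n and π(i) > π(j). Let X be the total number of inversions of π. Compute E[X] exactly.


Write X = Σ X_I over the C(275, 2) = 37675 pairs i < j, with X_I the indicator of one inversion.
There are 37675 indicators.
For each fixed pair i < j, the values π(i) and π(j) are two distinct elements of {1, …, 275} in uniformly random order; by symmetry P[π(i) > π(j)] = 1/2.
By linearity: E[X] = 37675 · (1/2) = C(275, 2) · (1/2) = 37675/2 = 37675/2 ≈ 18837.50000.

E[X] = 37675/2 = 18837.50000.


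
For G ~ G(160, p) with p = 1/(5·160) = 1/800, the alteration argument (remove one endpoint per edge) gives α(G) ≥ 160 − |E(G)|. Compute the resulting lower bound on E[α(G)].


E[|E(G)|] = C(160, 2)·p = 12720 · (1/800) = 159/10.
E[α(G)] ≥ n − E[|E(G)|] = 160 − 159/10 = 1441/10.
Numerically: ≈ 144.100.
(This is only a lower bound; the true E[α(G)] may be larger.)

E[α(G)] ≥ 1441/10 ≈ 144.100.


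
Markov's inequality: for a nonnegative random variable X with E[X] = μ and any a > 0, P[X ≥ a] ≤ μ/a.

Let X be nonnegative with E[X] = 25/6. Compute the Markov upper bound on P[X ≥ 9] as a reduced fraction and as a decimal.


μ = E[X] = 25/6, a = 9.
Markov: P[X ≥ 9] ≤ μ/a = (25/6)/9 = 25/54.
Numerically: ≈ 0.462963.
(Since a = 9 > μ = 4.166667, the bound 25/54 is < 1 and informative.)

P[X ≥ 9] ≤ 25/54 ≈ 0.462963.


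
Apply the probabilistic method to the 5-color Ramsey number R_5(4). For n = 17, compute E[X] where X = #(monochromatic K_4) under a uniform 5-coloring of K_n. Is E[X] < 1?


E[X] = C(17, 4) · 5^{1 − 6} = 2380 · 5^{−5} = 2380/3125.
As a reduced fraction: E[X] = 476/625 ≈ 0.762.
Is E[X] < 1? YES.
Since E[X] < 1, there exists a 5-coloring of K_{17} with no monochromatic K_4; hence R_5(4) > 17.

E[X] = 476/625 ≈ 0.762; E[X] < 1, so R_5(4) > 17.


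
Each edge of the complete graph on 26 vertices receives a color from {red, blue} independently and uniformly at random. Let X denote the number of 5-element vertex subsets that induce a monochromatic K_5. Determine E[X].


Let X = Σ_S X_S over the C(26, 5) = 65780 subsets S of size 5, where X_S = 1 if the K_5 on S is monochromatic.
For a fixed S, the K_5 on S has C(5, 2) = 10 edges. P[all 10 edges red] = (1/2)^10, and likewise for blue, so P[monochromatic] = 2·(1/2)^10 = 2^{1 − 10} = 1/512.
By linearity: E[X] = C(26, 5) · 2^{1 − 10} = 65780 · 1/512 = 16445/128.
Numerically: E[X] ≈ 128.4766.

E[X] = C(26,5)·2^(1−C(5,2)) = 16445/128 ≈ 128.4766.


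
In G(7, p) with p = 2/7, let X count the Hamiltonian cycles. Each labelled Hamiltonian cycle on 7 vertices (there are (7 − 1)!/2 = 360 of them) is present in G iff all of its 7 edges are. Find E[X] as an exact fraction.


K_7 has (7 − 1)!/2 = 360 labelled Hamiltonian cycles.
For each such Hamiltonian cycle H, let X_H = 1 if all 7 edges of H are present in G. Then P[X_H = 1] = p^{7} = (2/7)^{7} = 128/823543.
By linearity of expectation: E[X] = Σ_H E[X_H] = 360 · p^{7} = 360 · 128/823543 = 46080/823543.
Numerically: E[X] ≈ 0.0559534.

E[X] = 360 · (2/7)^{7} = 46080/823543 ≈ 0.0559534.


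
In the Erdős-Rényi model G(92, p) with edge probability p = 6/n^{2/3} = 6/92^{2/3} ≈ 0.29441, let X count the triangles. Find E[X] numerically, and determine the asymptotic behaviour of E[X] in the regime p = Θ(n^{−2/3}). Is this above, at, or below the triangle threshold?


Number of potential triangles: C(92, 3) = 125580.
Each occurs with probability p³ ≈ (0.29441)³ ≈ 2.5519849e-02.
By linearity: E[X] = C(92, 3)·p³ ≈ 125580 · 2.5519849e-02 ≈ 3204.78261.
Since α = 2/3 < 1, p = c/n^{2/3} ≫ 1/n is above the triangle threshold p ~ 1/n. Asymptotically E[X] ~ (c³/6)·n^{3(1−α)} = (6³/6)·n^{1} → ∞; triangles are abundant w.h.p.

E[X] ≈ 3204.78261; in regime p = Θ(1/n^{2/3}) E[X] diverges (above the triangle threshold p ~ 1/n).


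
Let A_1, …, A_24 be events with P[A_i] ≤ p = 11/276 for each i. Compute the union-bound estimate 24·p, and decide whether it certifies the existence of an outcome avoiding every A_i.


Union bound: P[∪_{i=1}^{24} A_i] ≤ Σ_i P[A_i] ≤ 24·p = 24·(11/276) = 22/23.
Numerically: 22/23 ≈ 0.95652.
Is 22/23 < 1? YES.
Since P[∪ A_i] ≤ 22/23 < 1, the complement has P[∩ A_i^c] ≥ 1 − 22/23 = 1/23 > 0, so some outcome avoids every A_i.

24·p = 22/23 ≈ 0.95652; existence CERTIFIED by the union bound.


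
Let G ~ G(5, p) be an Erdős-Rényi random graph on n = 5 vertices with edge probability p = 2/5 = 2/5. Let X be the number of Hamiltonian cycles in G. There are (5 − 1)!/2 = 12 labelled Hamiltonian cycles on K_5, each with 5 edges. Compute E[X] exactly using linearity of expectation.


K_5 has (5 − 1)!/2 = 12 labelled Hamiltonian cycles.
For each such Hamiltonian cycle H, let X_H = 1 if all 5 edges of H are present in G. Then P[X_H = 1] = p^{5} = (2/5)^{5} = 32/3125.
By linearity of expectation: E[X] = Σ_H E[X_H] = 12 · p^{5} = 12 · 32/3125 = 384/3125.
Numerically: E[X] ≈ 0.12288.

E[X] = 12 · (2/5)^{5} = 384/3125 ≈ 0.12288.


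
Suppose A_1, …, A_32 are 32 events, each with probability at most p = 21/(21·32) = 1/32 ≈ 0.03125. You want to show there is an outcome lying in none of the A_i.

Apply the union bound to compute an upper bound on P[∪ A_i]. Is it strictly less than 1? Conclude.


Union bound: P[∪_{i=1}^{32} A_i] ≤ Σ_i P[A_i] ≤ 32·p = 32·(1/32) = 1.
Numerically: 1 ≈ 1.00000.
Is 1 < 1? NO.
Since the bound 1 is ≥ 1, the union bound is uninformative here; it does NOT by itself certify existence.

32·p = 1 ≈ 1.00000; existence NOT certified by the union bound.


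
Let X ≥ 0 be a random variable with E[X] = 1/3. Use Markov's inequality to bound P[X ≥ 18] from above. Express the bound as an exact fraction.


μ = E[X] = 1/3, a = 18.
Markov: P[X ≥ 18] ≤ μ/a = (1/3)/18 = 1/54.
Numerically: ≈ 0.0185.
(Since a = 18 > μ = 0.3333, the bound 1/54 is < 1 and informative.)

P[X ≥ 18] ≤ 1/54 ≈ 0.0185.


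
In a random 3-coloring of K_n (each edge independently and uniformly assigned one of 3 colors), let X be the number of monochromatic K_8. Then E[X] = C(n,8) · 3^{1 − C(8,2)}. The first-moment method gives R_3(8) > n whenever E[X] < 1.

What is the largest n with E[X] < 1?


We need C(n, 8) · 3^{1 − 28} < 1, i.e. C(n, 8) < 3^{28 − 1} = 7625597484987.
Check values of n near the boundary:
  n = 151: C(151, 8) = 5551321138650; 5551321138650 < 7625597484987? YES
  n = 152: C(152, 8) = 5859727868575; 5859727868575 < 7625597484987? YES
  n = 153: C(153, 8) = 6183023199255; 6183023199255 < 7625597484987? YES
  n = 154: C(154, 8) = 6521818990995; 6521818990995 < 7625597484987? YES
  n = 155: C(155, 8) = 6876747915675; 6876747915675 < 7625597484987? YES
  n = 156: C(156, 8) = 7248464019225; 7248464019225 < 7625597484987? YES
  n = 157: C(157, 8) = 7637643295425; 7637643295425 < 7625597484987? NO
  n = 158: C(158, 8) = 8044984271181; 8044984271181 < 7625597484987? NO
The largest n with C(n, 8) < 7625597484987 is n = 156 (where E[X] = 805384891025/847288609443 ≈ 0.951). Hence R_3(8) > 156, i.e. R_3(8) ≥ 157.

Largest n = 156; hence R_3(8) > 156.


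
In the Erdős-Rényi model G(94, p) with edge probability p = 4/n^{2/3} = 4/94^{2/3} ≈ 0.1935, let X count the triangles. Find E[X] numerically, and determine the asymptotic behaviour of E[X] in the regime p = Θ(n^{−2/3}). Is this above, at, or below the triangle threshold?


Number of potential triangles: C(94, 3) = 134044.
Each occurs with probability p³ ≈ (0.1935)³ ≈ 7.243096e-03.
By linearity: E[X] = C(94, 3)·p³ ≈ 134044 · 7.243096e-03 ≈ 970.8936.
Since α = 2/3 < 1, p = c/n^{2/3} ≫ 1/n is above the triangle threshold p ~ 1/n. Asymptotically E[X] ~ (c³/6)·n^{3(1−α)} = (4³/6)·n^{1} → ∞; triangles are abundant w.h.p.

E[X] ≈ 970.8936; in regime p = Θ(1/n^{2/3}) E[X] diverges (above the triangle threshold p ~ 1/n).


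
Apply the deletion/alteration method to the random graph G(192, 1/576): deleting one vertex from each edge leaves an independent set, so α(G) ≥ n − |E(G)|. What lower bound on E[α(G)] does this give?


E[|E(G)|] = C(192, 2)·p = 18336 · (1/576) = 191/6.
E[α(G)] ≥ n − E[|E(G)|] = 192 − 191/6 = 961/6.
Numerically: ≈ 160.1667.
(This is only a lower bound; the true E[α(G)] may be larger.)

E[α(G)] ≥ 961/6 ≈ 160.1667.


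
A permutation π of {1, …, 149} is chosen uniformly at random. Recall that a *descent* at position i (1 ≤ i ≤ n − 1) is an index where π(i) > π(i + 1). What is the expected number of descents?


Write X = Σ X_I over i = 1, …, 148, with X_I the indicator of one descent.
There are 148 indicators.
For each fixed i, the pair (π(i), π(i+1)) is a uniformly random ordered pair of distinct values from {1, …, 149}; by symmetry P[π(i) > π(i+1)] = 1/2.
By linearity: E[X] = 148 · (1/2) = (149 − 1) · (1/2) = 74 ≈ 74.000.

E[X] = 74 = 74.000.


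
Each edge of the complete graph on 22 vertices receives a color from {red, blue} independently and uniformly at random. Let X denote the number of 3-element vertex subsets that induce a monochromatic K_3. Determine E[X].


Let X = Σ_S X_S over the C(22, 3) = 1540 subsets S of size 3, where X_S = 1 if the K_3 on S is monochromatic.
For a fixed S, the K_3 on S has C(3, 2) = 3 edges. P[all 3 edges red] = (1/2)^3, and likewise for blue, so P[monochromatic] = 2·(1/2)^3 = 2^{1 − 3} = 1/4.
Summing: E[X] = C(22, 3) · 2^{1 − 3} = 1540 · 1/4 = 385.
Numerically: E[X] ≈ 385.0000.

E[X] = C(22,3)·2^(1−C(3,2)) = 385 ≈ 385.0000.


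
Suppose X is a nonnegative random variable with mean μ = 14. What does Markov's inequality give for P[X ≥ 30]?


μ = E[X] = 14, a = 30.
Markov: P[X ≥ 30] ≤ μ/a = (14)/30 = 7/15.
Numerically: ≈ 0.4667.
(Since a = 30 > μ = 14.0000, the bound 7/15 is < 1 and informative.)

P[X ≥ 30] ≤ 7/15 ≈ 0.4667.


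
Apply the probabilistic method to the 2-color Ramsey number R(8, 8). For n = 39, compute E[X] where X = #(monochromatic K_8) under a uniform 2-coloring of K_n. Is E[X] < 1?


E[X] = C(39, 8) · 2^{1 − 28} = 61523748 · 2^{−27} = 61523748/134217728.
As a reduced fraction: E[X] = 15380937/33554432 ≈ 0.4584.
Is E[X] < 1? YES.
Since E[X] < 1, there exists a 2-coloring of K_{39} with no monochromatic K_8; hence R(8, 8) > 39.

E[X] = 15380937/33554432 ≈ 0.4584; E[X] < 1, so R(8, 8) > 39.


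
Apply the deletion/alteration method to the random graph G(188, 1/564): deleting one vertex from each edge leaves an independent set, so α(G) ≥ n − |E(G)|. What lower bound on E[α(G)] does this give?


E[|E(G)|] = C(188, 2)·p = 17578 · (1/564) = 187/6.
E[α(G)] ≥ n − E[|E(G)|] = 188 − 187/6 = 941/6.
Numerically: ≈ 156.8333.
(This is only a lower bound; the true E[α(G)] may be larger.)

E[α(G)] ≥ 941/6 ≈ 156.8333.


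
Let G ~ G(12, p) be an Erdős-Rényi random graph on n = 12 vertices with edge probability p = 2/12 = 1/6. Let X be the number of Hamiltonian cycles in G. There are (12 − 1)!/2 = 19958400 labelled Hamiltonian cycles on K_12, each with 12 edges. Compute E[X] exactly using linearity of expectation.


K_12 has (12 − 1)!/2 = 19958400 labelled Hamiltonian cycles.
For each such Hamiltonian cycle H, let X_H = 1 if all 12 edges of H are present in G. Then P[X_H = 1] = p^{12} = (1/6)^{12} = 1/2176782336.
By linearity of expectation: E[X] = Σ_H E[X_H] = 19958400 · p^{12} = 19958400 · 1/2176782336 = 1925/209952.
Numerically: E[X] ≈ 0.00916876.

E[X] = 19958400 · (1/6)^{12} = 1925/209952 ≈ 0.00916876.


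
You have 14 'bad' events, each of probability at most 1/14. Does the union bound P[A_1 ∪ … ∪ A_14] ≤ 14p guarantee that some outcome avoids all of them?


Union bound: P[∪_{i=1}^{14} A_i] ≤ Σ_i P[A_i] ≤ 14·p = 14·(1/14) = 1.
Numerically: 1 ≈ 1.0000000.
Is 1 < 1? NO.
Since the bound 1 is ≥ 1, the union bound is uninformative here; it does NOT by itself certify existence.

14·p = 1 ≈ 1.0000000; existence NOT certified by the union bound.


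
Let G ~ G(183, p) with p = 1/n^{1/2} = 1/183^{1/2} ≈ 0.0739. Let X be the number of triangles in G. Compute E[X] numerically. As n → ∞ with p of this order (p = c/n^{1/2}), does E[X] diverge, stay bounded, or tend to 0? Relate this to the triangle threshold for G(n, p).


Number of potential triangles: C(183, 3) = 1004731.
Each occurs with probability p³ ≈ (0.0739)³ ≈ 4.03946e-04.
By linearity: E[X] = C(183, 3)·p³ ≈ 1004731 · 4.03946e-04 ≈ 405.857.
Since α = 1/2 < 1, p = c/n^{1/2} ≫ 1/n is above the triangle threshold p ~ 1/n. Asymptotically E[X] ~ (c³/6)·n^{3(1−α)} = (1³/6)·n^{1.5} → ∞; triangles are abundant w.h.p.

E[X] ≈ 405.857; in regime p = Θ(1/n^{1/2}) E[X] diverges (above the triangle threshold p ~ 1/n).


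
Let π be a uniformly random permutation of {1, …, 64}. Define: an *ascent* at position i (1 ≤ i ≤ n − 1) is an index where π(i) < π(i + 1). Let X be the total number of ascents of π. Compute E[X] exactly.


Write X = Σ X_I over i = 1, …, 63, with X_I the indicator of one ascent.
There are 63 indicators.
For each fixed i, the pair (π(i), π(i+1)) is a uniformly random ordered pair of distinct values from {1, …, 64}; by symmetry P[π(i) < π(i+1)] = 1/2.
By linearity: E[X] = 63 · (1/2) = (64 − 1) · (1/2) = 63/2 ≈ 31.5000.

E[X] = 63/2 = 31.5000.


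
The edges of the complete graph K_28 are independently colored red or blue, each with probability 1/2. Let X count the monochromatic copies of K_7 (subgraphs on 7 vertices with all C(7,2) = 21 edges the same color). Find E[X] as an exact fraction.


Let X = Σ_S X_S over the C(28, 7) = 1184040 subsets S of size 7, where X_S = 1 if the K_7 on S is monochromatic.
For a fixed S, the K_7 on S has C(7, 2) = 21 edges. P[all 21 edges red] = (1/2)^21, and likewise for blue, so P[monochromatic] = 2·(1/2)^21 = 2^{1 − 21} = 1/1048576.
Summing: E[X] = C(28, 7) · 2^{1 − 21} = 1184040 · 1/1048576 = 148005/131072.
Numerically: E[X] ≈ 1.1292.

E[X] = C(28,7)·2^(1−C(7,2)) = 148005/131072 ≈ 1.1292.


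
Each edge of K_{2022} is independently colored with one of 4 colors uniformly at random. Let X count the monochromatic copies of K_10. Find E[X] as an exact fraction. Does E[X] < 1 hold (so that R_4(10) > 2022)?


E[X] = C(2022, 10) · 4^{1 − 45} = 307870445231474093395937796 · 4^{−44} = 307870445231474093395937796/309485009821345068724781056.
As a reduced fraction: E[X] = 76967611307868523348984449/77371252455336267181195264 ≈ 0.99478.
Is E[X] < 1? YES.
Since E[X] < 1, there exists a 4-coloring of K_{2022} with no monochromatic K_10; hence R_4(10) > 2022.

E[X] = 76967611307868523348984449/77371252455336267181195264 ≈ 0.99478; E[X] < 1, so R_4(10) > 2022.


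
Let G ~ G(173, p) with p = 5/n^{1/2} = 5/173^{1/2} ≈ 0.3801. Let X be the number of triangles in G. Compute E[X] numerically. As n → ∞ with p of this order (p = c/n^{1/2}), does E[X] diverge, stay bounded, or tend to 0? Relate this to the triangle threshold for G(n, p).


Number of potential triangles: C(173, 3) = 848046.
Each occurs with probability p³ ≈ (0.3801)³ ≈ 5.493395e-02.
By linearity: E[X] = C(173, 3)·p³ ≈ 848046 · 5.493395e-02 ≈ 46586.5198.
Since α = 1/2 < 1, p = c/n^{1/2} ≫ 1/n is above the triangle threshold p ~ 1/n. Asymptotically E[X] ~ (c³/6)·n^{3(1−α)} = (5³/6)·n^{1.5} → ∞; triangles are abundant w.h.p.

E[X] ≈ 46586.5198; in regime p = Θ(1/n^{1/2}) E[X] diverges (above the triangle threshold p ~ 1/n).


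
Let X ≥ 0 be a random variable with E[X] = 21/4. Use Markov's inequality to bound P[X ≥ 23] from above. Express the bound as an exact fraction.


μ = E[X] = 21/4, a = 23.
Markov: P[X ≥ 23] ≤ μ/a = (21/4)/23 = 21/92.
Numerically: ≈ 0.22826.
(Since a = 23 > μ = 5.25000, the bound 21/92 is < 1 and informative.)

P[X ≥ 23] ≤ 21/92 ≈ 0.22826.


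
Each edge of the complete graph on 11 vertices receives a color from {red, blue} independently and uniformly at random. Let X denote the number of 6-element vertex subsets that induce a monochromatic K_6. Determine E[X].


Let X = Σ_S X_S over the C(11, 6) = 462 subsets S of size 6, where X_S = 1 if the K_6 on S is monochromatic.
For a fixed S, the K_6 on S has C(6, 2) = 15 edges. P[all 15 edges red] = (1/2)^15, and likewise for blue, so P[monochromatic] = 2·(1/2)^15 = 2^{1 − 15} = 1/16384.
By linearity of expectation: E[X] = C(11, 6) · 2^{1 − 15} = 462 · 1/16384 = 231/8192.
Numerically: E[X] ≈ 0.0282.

E[X] = C(11,6)·2^(1−C(6,2)) = 231/8192 ≈ 0.0282.


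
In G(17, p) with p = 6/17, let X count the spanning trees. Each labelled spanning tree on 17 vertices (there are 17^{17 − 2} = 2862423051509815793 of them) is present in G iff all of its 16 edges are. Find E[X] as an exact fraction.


K_17 has 17^{17 − 2} = 2862423051509815793 labelled spanning trees.
For each such spanning tree H, let X_H = 1 if all 16 edges of H are present in G. Then P[X_H = 1] = p^{16} = (6/17)^{16} = 2821109907456/48661191875666868481.
Summing the indicators: E[X] = Σ_H E[X_H] = 2862423051509815793 · p^{16} = 2862423051509815793 · 2821109907456/48661191875666868481 = 2821109907456/17.
Numerically: E[X] ≈ 1.65948e+11.

E[X] = 2862423051509815793 · (6/17)^{16} = 2821109907456/17 ≈ 1.65948e+11.


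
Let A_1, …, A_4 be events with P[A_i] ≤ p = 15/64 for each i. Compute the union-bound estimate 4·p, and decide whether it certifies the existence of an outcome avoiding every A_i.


Union bound: P[∪_{i=1}^{4} A_i] ≤ Σ_i P[A_i] ≤ 4·p = 4·(15/64) = 15/16.
Numerically: 15/16 ≈ 0.937500.
Is 15/16 < 1? YES.
Since P[∪ A_i] ≤ 15/16 < 1, the complement has P[∩ A_i^c] ≥ 1 − 15/16 = 1/16 > 0, so some outcome avoids every A_i.

4·p = 15/16 ≈ 0.937500; existence CERTIFIED by the union bound.


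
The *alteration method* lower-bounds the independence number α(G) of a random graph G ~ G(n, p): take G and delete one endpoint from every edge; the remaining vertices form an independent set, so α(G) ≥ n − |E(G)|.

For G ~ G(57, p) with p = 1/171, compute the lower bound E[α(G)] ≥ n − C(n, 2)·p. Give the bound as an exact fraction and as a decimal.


E[|E(G)|] = C(57, 2)·p = 1596 · (1/171) = 28/3.
E[α(G)] ≥ n − E[|E(G)|] = 57 − 28/3 = 143/3.
Numerically: ≈ 47.66667.
(This is only a lower bound; the true E[α(G)] may be larger.)

E[α(G)] ≥ 143/3 ≈ 47.66667.


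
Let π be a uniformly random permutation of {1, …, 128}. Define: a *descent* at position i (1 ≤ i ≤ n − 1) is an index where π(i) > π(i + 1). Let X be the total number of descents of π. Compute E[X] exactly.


Write X = Σ X_I over i = 1, …, 127, with X_I the indicator of one descent.
There are 127 indicators.
For each fixed i, the pair (π(i), π(i+1)) is a uniformly random ordered pair of distinct values from {1, …, 128}; by symmetry P[π(i) > π(i+1)] = 1/2.
By linearity: E[X] = 127 · (1/2) = (128 − 1) · (1/2) = 127/2 ≈ 63.5000.

E[X] = 127/2 = 63.5000.


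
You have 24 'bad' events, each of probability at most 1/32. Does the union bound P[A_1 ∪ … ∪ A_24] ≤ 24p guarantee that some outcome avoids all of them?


Union bound: P[∪_{i=1}^{24} A_i] ≤ Σ_i P[A_i] ≤ 24·p = 24·(1/32) = 3/4.
Numerically: 3/4 ≈ 0.7500000.
Is 3/4 < 1? YES.
Since P[∪ A_i] ≤ 3/4 < 1, the complement has P[∩ A_i^c] ≥ 1 − 3/4 = 1/4 > 0, so some outcome avoids every A_i.

24·p = 3/4 ≈ 0.7500000; existence CERTIFIED by the union bound.


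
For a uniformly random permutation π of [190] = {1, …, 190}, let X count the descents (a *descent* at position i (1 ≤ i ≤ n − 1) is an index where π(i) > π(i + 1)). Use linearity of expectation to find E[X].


Write X = Σ X_I over i = 1, …, 189, with X_I the indicator of one descent.
There are 189 indicators.
For each fixed i, the pair (π(i), π(i+1)) is a uniformly random ordered pair of distinct values from {1, …, 190}; by symmetry P[π(i) > π(i+1)] = 1/2.
By linearity: E[X] = 189 · (1/2) = (190 − 1) · (1/2) = 189/2 ≈ 94.500.

E[X] = 189/2 = 94.500.


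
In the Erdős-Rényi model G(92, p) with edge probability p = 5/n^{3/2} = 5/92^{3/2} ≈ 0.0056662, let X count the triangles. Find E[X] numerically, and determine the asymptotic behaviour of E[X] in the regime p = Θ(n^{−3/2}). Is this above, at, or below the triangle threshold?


Number of potential triangles: C(92, 3) = 125580.
Each occurs with probability p³ ≈ (0.0056662)³ ≈ 1.8191344e-07.
By linearity: E[X] = C(92, 3)·p³ ≈ 125580 · 1.8191344e-07 ≈ 0.02284.
Since α = 3/2 > 1, p = c/n^{3/2} = o(1/n) is below the triangle threshold p ~ 1/n. Asymptotically E[X] ~ (c³/6)·n^{3(1−α)} = (5³/6)·n^{-1.5} → 0, so by Markov's inequality G has no triangles w.h.p.

E[X] ≈ 0.02284; in regime p = Θ(1/n^{3/2}) E[X] tends to 0 (below the triangle threshold p ~ 1/n).


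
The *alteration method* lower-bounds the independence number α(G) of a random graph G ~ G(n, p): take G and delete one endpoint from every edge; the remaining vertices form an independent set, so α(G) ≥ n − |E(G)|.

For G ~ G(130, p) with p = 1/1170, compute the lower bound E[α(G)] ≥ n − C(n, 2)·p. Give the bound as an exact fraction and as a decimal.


E[|E(G)|] = C(130, 2)·p = 8385 · (1/1170) = 43/6.
E[α(G)] ≥ n − E[|E(G)|] = 130 − 43/6 = 737/6.
Numerically: ≈ 122.8333.
(This is only a lower bound; the true E[α(G)] may be larger.)

E[α(G)] ≥ 737/6 ≈ 122.8333.


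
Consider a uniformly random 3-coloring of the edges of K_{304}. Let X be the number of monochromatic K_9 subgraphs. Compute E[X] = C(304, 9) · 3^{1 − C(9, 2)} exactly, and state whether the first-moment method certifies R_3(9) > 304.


E[X] = C(304, 9) · 3^{1 − 36} = 54222992899492560 · 3^{−35} = 54222992899492560/50031545098999707.
As a reduced fraction: E[X] = 18074330966497520/16677181699666569 ≈ 1.084.
Is E[X] < 1? NO.
Since E[X] ≥ 1, the first-moment bound is inconclusive at n = 304; it does NOT by itself certify R_3(9) > 304.

E[X] = 18074330966497520/16677181699666569 ≈ 1.084; E[X] ≥ 1; first-moment method inconclusive here.


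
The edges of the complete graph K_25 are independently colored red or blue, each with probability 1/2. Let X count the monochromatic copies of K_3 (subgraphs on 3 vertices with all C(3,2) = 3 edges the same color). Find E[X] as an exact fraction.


Let X = Σ_S X_S over the C(25, 3) = 2300 subsets S of size 3, where X_S = 1 if the K_3 on S is monochromatic.
For a fixed S, the K_3 on S has C(3, 2) = 3 edges. P[all 3 edges red] = (1/2)^3, and likewise for blue, so P[monochromatic] = 2·(1/2)^3 = 2^{1 − 3} = 1/4.
By linearity: E[X] = C(25, 3) · 2^{1 − 3} = 2300 · 1/4 = 575.
Numerically: E[X] ≈ 575.00000.

E[X] = C(25,3)·2^(1−C(3,2)) = 575 ≈ 575.00000.


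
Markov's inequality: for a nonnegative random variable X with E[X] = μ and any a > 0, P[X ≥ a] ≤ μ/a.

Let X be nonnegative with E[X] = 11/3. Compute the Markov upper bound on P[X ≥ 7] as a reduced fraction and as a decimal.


μ = E[X] = 11/3, a = 7.
Markov: P[X ≥ 7] ≤ μ/a = (11/3)/7 = 11/21.
Numerically: ≈ 0.524.
(Since a = 7 > μ = 3.667, the bound 11/21 is < 1 and informative.)

P[X ≥ 7] ≤ 11/21 ≈ 0.524.


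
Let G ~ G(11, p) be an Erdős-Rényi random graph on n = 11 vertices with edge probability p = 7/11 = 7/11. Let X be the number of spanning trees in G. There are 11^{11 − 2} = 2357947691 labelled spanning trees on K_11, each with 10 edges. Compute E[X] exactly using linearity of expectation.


K_11 has 11^{11 − 2} = 2357947691 labelled spanning trees.
For each such spanning tree H, let X_H = 1 if all 10 edges of H are present in G. Then P[X_H = 1] = p^{10} = (7/11)^{10} = 282475249/25937424601.
Summing the indicators: E[X] = Σ_H E[X_H] = 2357947691 · p^{10} = 2357947691 · 282475249/25937424601 = 282475249/11.
Numerically: E[X] ≈ 2.568e+07.

E[X] = 2357947691 · (7/11)^{10} = 282475249/11 ≈ 2.568e+07.


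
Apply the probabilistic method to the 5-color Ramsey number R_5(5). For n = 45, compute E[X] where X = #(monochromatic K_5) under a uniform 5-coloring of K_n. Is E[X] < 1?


E[X] = C(45, 5) · 5^{1 − 10} = 1221759 · 5^{−9} = 1221759/1953125.
As a reduced fraction: E[X] = 1221759/1953125 ≈ 0.62554.
Is E[X] < 1? YES.
Since E[X] < 1, there exists a 5-coloring of K_{45} with no monochromatic K_5; hence R_5(5) > 45.

E[X] = 1221759/1953125 ≈ 0.62554; E[X] < 1, so R_5(5) > 45.


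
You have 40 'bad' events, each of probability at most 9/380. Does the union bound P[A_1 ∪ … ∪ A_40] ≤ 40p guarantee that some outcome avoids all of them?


Union bound: P[∪_{i=1}^{40} A_i] ≤ Σ_i P[A_i] ≤ 40·p = 40·(9/380) = 18/19.
Numerically: 18/19 ≈ 0.9473684.
Is 18/19 < 1? YES.
Since P[∪ A_i] ≤ 18/19 < 1, the complement has P[∩ A_i^c] ≥ 1 − 18/19 = 1/19 > 0, so some outcome avoids every A_i.

40·p = 18/19 ≈ 0.9473684; existence CERTIFIED by the union bound.


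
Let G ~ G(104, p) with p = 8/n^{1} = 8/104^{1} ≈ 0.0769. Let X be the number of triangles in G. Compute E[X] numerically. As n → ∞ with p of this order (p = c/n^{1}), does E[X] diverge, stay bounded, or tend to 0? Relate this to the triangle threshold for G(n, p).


Number of potential triangles: C(104, 3) = 182104.
Each occurs with probability p³ ≈ (0.0769)³ ≈ 4.55166e-04.
By linearity: E[X] = C(104, 3)·p³ ≈ 182104 · 4.55166e-04 ≈ 82.888.
Here α = 1, so p = 8/n is exactly at the triangle threshold p ~ 1/n. Asymptotically E[X] → c³/6 = 8³/6 = 256/3 ≈ 85.333, a bounded constant. In this regime the triangle count is asymptotically Poisson(c³/6).

E[X] ≈ 82.888; in regime p = Θ(1/n^{1}) E[X] stays bounded (at the triangle threshold p ~ 1/n).


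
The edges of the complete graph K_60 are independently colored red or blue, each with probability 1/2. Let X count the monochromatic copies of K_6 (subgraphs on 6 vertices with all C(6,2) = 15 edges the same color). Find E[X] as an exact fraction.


Let X = Σ_S X_S over the C(60, 6) = 50063860 subsets S of size 6, where X_S = 1 if the K_6 on S is monochromatic.
For a fixed S, the K_6 on S has C(6, 2) = 15 edges. P[all 15 edges red] = (1/2)^15, and likewise for blue, so P[monochromatic] = 2·(1/2)^15 = 2^{1 − 15} = 1/16384.
Summing: E[X] = C(60, 6) · 2^{1 − 15} = 50063860 · 1/16384 = 12515965/4096.
Numerically: E[X] ≈ 3055.65552.

E[X] = C(60,6)·2^(1−C(6,2)) = 12515965/4096 ≈ 3055.65552.


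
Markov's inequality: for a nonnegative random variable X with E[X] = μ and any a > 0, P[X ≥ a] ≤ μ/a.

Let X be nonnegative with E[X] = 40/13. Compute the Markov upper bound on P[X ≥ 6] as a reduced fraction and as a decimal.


μ = E[X] = 40/13, a = 6.
Markov: P[X ≥ 6] ≤ μ/a = (40/13)/6 = 20/39.
Numerically: ≈ 0.5128.
(Since a = 6 > μ = 3.0769, the bound 20/39 is < 1 and informative.)

P[X ≥ 6] ≤ 20/39 ≈ 0.5128.


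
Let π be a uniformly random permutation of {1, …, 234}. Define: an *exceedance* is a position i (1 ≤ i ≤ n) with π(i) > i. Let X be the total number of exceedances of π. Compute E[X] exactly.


Write X = Σ_{i=1}^{234} X_i, where X_i = 1_{π(i) > i}.
For each fixed i, π(i) is uniform over {1, …, 234} (marginal of a uniform permutation), so P[π(i) > i] = (n − i)/n. Summing: Σ_{i=1}^{234} (n − i)/n = (0 + 1 + … + 233)/234 = 234(234 − 1)/(2·234) = (234 − 1)/2.
Hence E[X] = Σ_{i=1}^{234} (234 − i)/234 = 233/2 ≈ 116.500000.

E[X] = 233/2 = 116.500000.


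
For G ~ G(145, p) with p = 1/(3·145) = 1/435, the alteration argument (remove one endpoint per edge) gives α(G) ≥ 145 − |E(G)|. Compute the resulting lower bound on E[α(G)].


E[|E(G)|] = C(145, 2)·p = 10440 · (1/435) = 24.
E[α(G)] ≥ n − E[|E(G)|] = 145 − 24 = 121.
Numerically: ≈ 121.00000.
(This is only a lower bound; the true E[α(G)] may be larger.)

E[α(G)] ≥ 121 ≈ 121.00000.


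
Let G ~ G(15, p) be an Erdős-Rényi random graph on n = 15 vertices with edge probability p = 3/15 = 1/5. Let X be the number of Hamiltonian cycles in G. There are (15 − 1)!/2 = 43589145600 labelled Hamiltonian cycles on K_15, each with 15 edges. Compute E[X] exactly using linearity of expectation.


K_15 has (15 − 1)!/2 = 43589145600 labelled Hamiltonian cycles.
For each such Hamiltonian cycle H, let X_H = 1 if all 15 edges of H are present in G. Then P[X_H = 1] = p^{15} = (1/5)^{15} = 1/30517578125.
Summing the indicators: E[X] = Σ_H E[X_H] = 43589145600 · p^{15} = 43589145600 · 1/30517578125 = 1743565824/1220703125.
Numerically: E[X] ≈ 1.42833.

E[X] = 43589145600 · (1/5)^{15} = 1743565824/1220703125 ≈ 1.42833.


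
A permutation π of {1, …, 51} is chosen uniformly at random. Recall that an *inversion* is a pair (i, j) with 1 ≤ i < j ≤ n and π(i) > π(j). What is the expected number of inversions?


Write X = Σ X_I over the C(51, 2) = 1275 pairs i < j, with X_I the indicator of one inversion.
There are 1275 indicators.
For each fixed pair i < j, the values π(i) and π(j) are two distinct elements of {1, …, 51} in uniformly random order; by symmetry P[π(i) > π(j)] = 1/2.
By linearity: E[X] = 1275 · (1/2) = C(51, 2) · (1/2) = 1275/2 = 1275/2 ≈ 637.500000.

E[X] = 1275/2 = 637.500000.


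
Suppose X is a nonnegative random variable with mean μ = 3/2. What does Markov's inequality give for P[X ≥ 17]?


μ = E[X] = 3/2, a = 17.
Markov: P[X ≥ 17] ≤ μ/a = (3/2)/17 = 3/34.
Numerically: ≈ 0.088235.
(Since a = 17 > μ = 1.500000, the bound 3/34 is < 1 and informative.)

P[X ≥ 17] ≤ 3/34 ≈ 0.088235.


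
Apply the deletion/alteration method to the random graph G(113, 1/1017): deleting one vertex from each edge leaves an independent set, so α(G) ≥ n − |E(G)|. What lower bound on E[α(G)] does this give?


E[|E(G)|] = C(113, 2)·p = 6328 · (1/1017) = 56/9.
E[α(G)] ≥ n − E[|E(G)|] = 113 − 56/9 = 961/9.
Numerically: ≈ 106.778.
(This is only a lower bound; the true E[α(G)] may be larger.)

E[α(G)] ≥ 961/9 ≈ 106.778.


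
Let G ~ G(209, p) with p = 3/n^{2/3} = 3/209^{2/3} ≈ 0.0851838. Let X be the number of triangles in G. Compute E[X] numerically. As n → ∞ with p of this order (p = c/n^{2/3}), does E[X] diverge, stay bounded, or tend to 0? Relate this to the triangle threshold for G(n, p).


Number of potential triangles: C(209, 3) = 1499784.
Each occurs with probability p³ ≈ (0.0851838)³ ≈ 6.18117717e-04.
By linearity: E[X] = C(209, 3)·p³ ≈ 1499784 · 6.18117717e-04 ≈ 927.043062.
Since α = 2/3 < 1, p = c/n^{2/3} ≫ 1/n is above the triangle threshold p ~ 1/n. Asymptotically E[X] ~ (c³/6)·n^{3(1−α)} = (3³/6)·n^{1} → ∞; triangles are abundant w.h.p.

E[X] ≈ 927.043062; in regime p = Θ(1/n^{2/3}) E[X] diverges (above the triangle threshold p ~ 1/n).


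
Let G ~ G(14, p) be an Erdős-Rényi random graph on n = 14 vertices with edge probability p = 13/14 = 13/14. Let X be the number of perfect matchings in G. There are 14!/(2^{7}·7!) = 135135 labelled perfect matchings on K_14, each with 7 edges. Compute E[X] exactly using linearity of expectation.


K_14 has 14!/(2^{7}·7!) = 135135 labelled perfect matchings.
For each such perfect matching H, let X_H = 1 if all 7 edges of H are present in G. Then P[X_H = 1] = p^{7} = (13/14)^{7} = 62748517/105413504.
By linearity of expectation: E[X] = Σ_H E[X_H] = 135135 · p^{7} = 135135 · 62748517/105413504 = 1211360120685/15059072.
Numerically: E[X] ≈ 8.04e+04.

E[X] = 135135 · (13/14)^{7} = 1211360120685/15059072 ≈ 8.04e+04.


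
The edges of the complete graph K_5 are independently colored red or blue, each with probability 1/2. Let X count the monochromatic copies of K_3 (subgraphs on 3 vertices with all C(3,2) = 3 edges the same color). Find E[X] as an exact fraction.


Let X = Σ_S X_S over the C(5, 3) = 10 subsets S of size 3, where X_S = 1 if the K_3 on S is monochromatic.
For a fixed S, the K_3 on S has C(3, 2) = 3 edges. P[all 3 edges red] = (1/2)^3, and likewise for blue, so P[monochromatic] = 2·(1/2)^3 = 2^{1 − 3} = 1/4.
Summing: E[X] = C(5, 3) · 2^{1 − 3} = 10 · 1/4 = 5/2.
Numerically: E[X] ≈ 2.50000.

E[X] = C(5,3)·2^(1−C(3,2)) = 5/2 ≈ 2.50000.


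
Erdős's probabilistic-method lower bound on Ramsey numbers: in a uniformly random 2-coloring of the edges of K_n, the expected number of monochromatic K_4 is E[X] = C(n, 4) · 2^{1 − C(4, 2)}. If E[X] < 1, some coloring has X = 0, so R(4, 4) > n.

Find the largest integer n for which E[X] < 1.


We need C(n, 4) · 2^{1 − 6} < 1, i.e. C(n, 4) < 2^{6 − 1} = 32.
Check values of n near the boundary:
  n = 4: C(4, 4) = 1; 1 < 32? YES
  n = 5: C(5, 4) = 5; 5 < 32? YES
  n = 6: C(6, 4) = 15; 15 < 32? YES
  n = 7: C(7, 4) = 35; 35 < 32? NO
  n = 8: C(8, 4) = 70; 70 < 32? NO
The largest n with C(n, 4) < 32 is n = 6 (where E[X] = 15/32 ≈ 0.46875). Hence R(4, 4) > 6, i.e. R(4, 4) ≥ 7.

Largest n = 6; hence R(4, 4) > 6.


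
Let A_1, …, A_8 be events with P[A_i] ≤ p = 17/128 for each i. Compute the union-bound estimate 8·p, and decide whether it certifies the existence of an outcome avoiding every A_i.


Union bound: P[∪_{i=1}^{8} A_i] ≤ Σ_i P[A_i] ≤ 8·p = 8·(17/128) = 17/16.
Numerically: 17/16 ≈ 1.06250.
Is 17/16 < 1? NO.
Since the bound 17/16 is ≥ 1, the union bound is uninformative here; it does NOT by itself certify existence.

8·p = 17/16 ≈ 1.06250; existence NOT certified by the union bound.


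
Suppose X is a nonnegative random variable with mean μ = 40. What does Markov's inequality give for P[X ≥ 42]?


μ = E[X] = 40, a = 42.
Markov: P[X ≥ 42] ≤ μ/a = (40)/42 = 20/21.
Numerically: ≈ 0.95238.
(Since a = 42 > μ = 40.00000, the bound 20/21 is < 1 and informative.)

P[X ≥ 42] ≤ 20/21 ≈ 0.95238.


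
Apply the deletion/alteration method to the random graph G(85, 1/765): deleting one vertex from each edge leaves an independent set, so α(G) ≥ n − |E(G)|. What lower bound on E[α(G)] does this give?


E[|E(G)|] = C(85, 2)·p = 3570 · (1/765) = 14/3.
E[α(G)] ≥ n − E[|E(G)|] = 85 − 14/3 = 241/3.
Numerically: ≈ 80.33333.
(This is only a lower bound; the true E[α(G)] may be larger.)

E[α(G)] ≥ 241/3 ≈ 80.33333.


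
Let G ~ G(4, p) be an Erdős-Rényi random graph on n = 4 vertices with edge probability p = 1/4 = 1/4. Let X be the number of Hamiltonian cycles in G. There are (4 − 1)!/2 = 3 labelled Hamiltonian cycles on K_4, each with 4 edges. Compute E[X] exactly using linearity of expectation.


K_4 has (4 − 1)!/2 = 3 labelled Hamiltonian cycles.
For each such Hamiltonian cycle H, let X_H = 1 if all 4 edges of H are present in G. Then P[X_H = 1] = p^{4} = (1/4)^{4} = 1/256.
By linearity of expectation: E[X] = Σ_H E[X_H] = 3 · p^{4} = 3 · 1/256 = 3/256.
Numerically: E[X] ≈ 0.0117.

E[X] = 3 · (1/4)^{4} = 3/256 ≈ 0.0117.


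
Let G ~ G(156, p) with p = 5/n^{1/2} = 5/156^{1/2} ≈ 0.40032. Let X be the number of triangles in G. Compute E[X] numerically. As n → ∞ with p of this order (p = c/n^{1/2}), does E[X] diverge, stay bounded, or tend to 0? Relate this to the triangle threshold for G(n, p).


Number of potential triangles: C(156, 3) = 620620.
Each occurs with probability p³ ≈ (0.40032)³ ≈ 6.4153908e-02.
By linearity: E[X] = C(156, 3)·p³ ≈ 620620 · 6.4153908e-02 ≈ 39815.19824.
Since α = 1/2 < 1, p = c/n^{1/2} ≫ 1/n is above the triangle threshold p ~ 1/n. Asymptotically E[X] ~ (c³/6)·n^{3(1−α)} = (5³/6)·n^{1.5} → ∞; triangles are abundant w.h.p.

E[X] ≈ 39815.19824; in regime p = Θ(1/n^{1/2}) E[X] diverges (above the triangle threshold p ~ 1/n).


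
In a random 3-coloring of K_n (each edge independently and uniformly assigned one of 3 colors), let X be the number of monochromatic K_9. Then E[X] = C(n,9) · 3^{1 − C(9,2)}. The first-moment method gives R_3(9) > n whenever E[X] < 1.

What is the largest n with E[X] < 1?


We need C(n, 9) · 3^{1 − 36} < 1, i.e. C(n, 9) < 3^{36 − 1} = 50031545098999707.
Check values of n near the boundary:
  n = 298: C(298, 9) = 45207677551849890; 45207677551849890 < 50031545098999707? YES
  n = 299: C(299, 9) = 46610674441390059; 46610674441390059 < 50031545098999707? YES
  n = 300: C(300, 9) = 48052241692154700; 48052241692154700 < 50031545098999707? YES
  n = 301: C(301, 9) = 49533303936090975; 49533303936090975 < 50031545098999707? YES
  n = 302: C(302, 9) = 51054804739588650; 51054804739588650 < 50031545098999707? NO
  n = 303: C(303, 9) = 52617706925494425; 52617706925494425 < 50031545098999707? NO
  n = 304: C(304, 9) = 54222992899492560; 54222992899492560 < 50031545098999707? NO
The largest n with C(n, 9) < 50031545098999707 is n = 301 (where E[X] = 16511101312030325/16677181699666569 ≈ 0.990). Hence R_3(9) > 301, i.e. R_3(9) ≥ 302.

Largest n = 301; hence R_3(9) > 301.
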